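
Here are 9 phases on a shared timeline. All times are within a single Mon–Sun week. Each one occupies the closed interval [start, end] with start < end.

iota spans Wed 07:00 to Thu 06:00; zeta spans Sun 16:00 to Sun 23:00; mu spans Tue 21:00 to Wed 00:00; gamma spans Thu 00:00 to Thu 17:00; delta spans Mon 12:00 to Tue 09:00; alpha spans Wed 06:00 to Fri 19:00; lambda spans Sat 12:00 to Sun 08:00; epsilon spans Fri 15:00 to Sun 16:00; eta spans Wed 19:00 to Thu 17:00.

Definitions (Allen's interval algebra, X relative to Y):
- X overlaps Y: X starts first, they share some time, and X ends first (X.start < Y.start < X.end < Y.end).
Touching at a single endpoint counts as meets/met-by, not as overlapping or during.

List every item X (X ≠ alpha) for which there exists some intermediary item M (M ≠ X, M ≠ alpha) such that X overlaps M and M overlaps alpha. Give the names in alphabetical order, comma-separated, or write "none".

none

Target alpha = [Wed 06:00, Fri 19:00].
Intermediaries M with M overlaps alpha: none.
Union: none.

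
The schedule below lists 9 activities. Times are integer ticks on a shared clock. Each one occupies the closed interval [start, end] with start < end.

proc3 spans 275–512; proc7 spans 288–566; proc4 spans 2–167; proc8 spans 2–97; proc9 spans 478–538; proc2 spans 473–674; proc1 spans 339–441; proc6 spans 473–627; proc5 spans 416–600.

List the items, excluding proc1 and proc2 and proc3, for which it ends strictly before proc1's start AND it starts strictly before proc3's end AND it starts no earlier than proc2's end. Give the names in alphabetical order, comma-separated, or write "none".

none

Conditions: its end is strictly before proc1's start (X.end < 339) AND its start is strictly before proc3's end (X.start < 512) AND its start is no earlier than proc2's end (X.start >= 674).
proc4: end 167 < 339? ✓; start 2 < 512? ✓; start 2 >= 674? ✗ → no.
proc5: end 600 < 339? ✗; start 416 < 512? ✓; start 416 >= 674? ✗ → no.
proc6: end 627 < 339? ✗; start 473 < 512? ✓; start 473 >= 674? ✗ → no.
proc7: end 566 < 339? ✗; start 288 < 512? ✓; start 288 >= 674? ✗ → no.
proc8: end 97 < 339? ✓; start 2 < 512? ✓; start 2 >= 674? ✗ → no.
proc9: end 538 < 339? ✗; start 478 < 512? ✓; start 478 >= 674? ✗ → no.
Result: none.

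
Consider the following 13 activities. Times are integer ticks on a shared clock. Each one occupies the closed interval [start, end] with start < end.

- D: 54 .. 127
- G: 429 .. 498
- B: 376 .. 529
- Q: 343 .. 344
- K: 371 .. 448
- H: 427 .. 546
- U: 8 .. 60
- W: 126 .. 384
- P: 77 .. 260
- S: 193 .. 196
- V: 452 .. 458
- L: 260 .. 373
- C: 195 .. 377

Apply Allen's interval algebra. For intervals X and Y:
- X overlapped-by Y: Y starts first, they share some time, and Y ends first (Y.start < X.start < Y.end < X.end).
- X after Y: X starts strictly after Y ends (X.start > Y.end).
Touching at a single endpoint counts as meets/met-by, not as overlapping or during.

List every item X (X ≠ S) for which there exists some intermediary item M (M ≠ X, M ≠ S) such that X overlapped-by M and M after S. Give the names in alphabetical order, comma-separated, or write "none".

B, G, H, K

Target S = [193, 196].
Intermediaries M with M after S: B, G, H, K, L, Q, V.
Via B — items with X overlapped-by B: H.
Via G — items with X overlapped-by G: none.
Via H — items with X overlapped-by H: none.
Via K — items with X overlapped-by K: B, G, H.
Via L — items with X overlapped-by L: K.
Via Q — items with X overlapped-by Q: none.
Via V — items with X overlapped-by V: none.
Union: B, G, H, K.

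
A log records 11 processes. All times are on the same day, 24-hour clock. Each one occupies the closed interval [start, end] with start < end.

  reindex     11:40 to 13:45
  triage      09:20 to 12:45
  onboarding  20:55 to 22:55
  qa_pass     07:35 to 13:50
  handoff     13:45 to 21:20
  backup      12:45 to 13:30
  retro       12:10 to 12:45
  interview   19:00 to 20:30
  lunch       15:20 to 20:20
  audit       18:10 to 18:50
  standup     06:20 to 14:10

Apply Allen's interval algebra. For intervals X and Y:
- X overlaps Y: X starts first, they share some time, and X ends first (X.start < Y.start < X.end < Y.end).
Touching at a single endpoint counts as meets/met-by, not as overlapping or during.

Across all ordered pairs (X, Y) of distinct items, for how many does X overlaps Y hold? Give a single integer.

Checking all 110 ordered pairs for relation 'overlaps'; matching pairs in alphabetical order:
(handoff, onboarding): handoff overlaps onboarding ✓
(lunch, interview): lunch overlaps interview ✓
(qa_pass, handoff): qa_pass overlaps handoff ✓
(standup, handoff): standup overlaps handoff ✓
(triage, reindex): triage overlaps reindex ✓
Count: 5.

5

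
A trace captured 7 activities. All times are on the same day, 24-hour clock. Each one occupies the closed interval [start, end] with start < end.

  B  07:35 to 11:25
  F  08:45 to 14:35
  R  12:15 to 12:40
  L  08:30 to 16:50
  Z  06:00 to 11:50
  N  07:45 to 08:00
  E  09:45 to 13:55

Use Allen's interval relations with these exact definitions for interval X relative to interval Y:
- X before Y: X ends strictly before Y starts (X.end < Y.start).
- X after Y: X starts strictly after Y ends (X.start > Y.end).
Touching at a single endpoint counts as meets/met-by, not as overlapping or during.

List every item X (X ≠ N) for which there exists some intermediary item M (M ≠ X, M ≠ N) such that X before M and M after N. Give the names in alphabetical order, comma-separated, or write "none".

Target N = [07:45, 08:00].
Intermediaries M with M after N: E, F, L, R.
Via E — items with X before E: none.
Via F — items with X before F: none.
Via L — items with X before L: none.
Via R — items with X before R: B, Z.
Union: B, Z.

B, Z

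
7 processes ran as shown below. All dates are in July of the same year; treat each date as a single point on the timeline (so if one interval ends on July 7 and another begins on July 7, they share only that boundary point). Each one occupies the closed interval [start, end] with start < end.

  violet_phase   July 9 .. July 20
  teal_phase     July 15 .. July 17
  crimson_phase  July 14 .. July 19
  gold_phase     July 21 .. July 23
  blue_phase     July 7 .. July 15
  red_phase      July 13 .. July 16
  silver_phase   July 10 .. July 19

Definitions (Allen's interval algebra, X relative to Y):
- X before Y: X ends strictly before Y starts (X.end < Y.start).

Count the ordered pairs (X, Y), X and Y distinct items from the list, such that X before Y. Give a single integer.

6

Checking all 42 ordered pairs for relation 'before'; matching pairs in alphabetical order:
(blue_phase, gold_phase): blue_phase before gold_phase ✓
(crimson_phase, gold_phase): crimson_phase before gold_phase ✓
(red_phase, gold_phase): red_phase before gold_phase ✓
(silver_phase, gold_phase): silver_phase before gold_phase ✓
(teal_phase, gold_phase): teal_phase before gold_phase ✓
(violet_phase, gold_phase): violet_phase before gold_phase ✓
Count: 6.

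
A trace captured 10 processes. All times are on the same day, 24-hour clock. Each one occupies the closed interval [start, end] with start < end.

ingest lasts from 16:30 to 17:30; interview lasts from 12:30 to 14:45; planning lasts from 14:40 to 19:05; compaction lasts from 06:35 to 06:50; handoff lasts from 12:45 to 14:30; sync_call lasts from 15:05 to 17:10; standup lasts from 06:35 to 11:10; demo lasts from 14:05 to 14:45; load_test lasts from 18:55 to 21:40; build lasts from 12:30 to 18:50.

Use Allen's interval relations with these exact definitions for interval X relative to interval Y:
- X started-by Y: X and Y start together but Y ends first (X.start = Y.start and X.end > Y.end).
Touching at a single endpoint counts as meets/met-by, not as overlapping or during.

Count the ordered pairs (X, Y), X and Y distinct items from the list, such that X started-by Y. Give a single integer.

2

Checking all 90 ordered pairs for relation 'started-by'; matching pairs in alphabetical order:
(build, interview): build started-by interview ✓
(standup, compaction): standup started-by compaction ✓
Count: 2.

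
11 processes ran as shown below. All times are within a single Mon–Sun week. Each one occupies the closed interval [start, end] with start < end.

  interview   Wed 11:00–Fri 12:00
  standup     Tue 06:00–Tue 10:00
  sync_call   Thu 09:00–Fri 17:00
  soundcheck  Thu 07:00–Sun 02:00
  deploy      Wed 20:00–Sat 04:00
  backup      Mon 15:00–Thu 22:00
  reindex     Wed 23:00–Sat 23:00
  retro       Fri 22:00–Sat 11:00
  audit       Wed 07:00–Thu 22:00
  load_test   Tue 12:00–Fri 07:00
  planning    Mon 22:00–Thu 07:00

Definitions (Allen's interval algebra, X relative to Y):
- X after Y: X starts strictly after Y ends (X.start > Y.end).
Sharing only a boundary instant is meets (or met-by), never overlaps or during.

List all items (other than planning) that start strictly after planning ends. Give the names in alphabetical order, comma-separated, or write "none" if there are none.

Target planning = [Mon 22:00, Thu 07:00].
audit [Wed 07:00, Thu 22:00] → overlapped-by → no.
backup [Mon 15:00, Thu 22:00] → contains → no.
deploy [Wed 20:00, Sat 04:00] → overlapped-by → no.
interview [Wed 11:00, Fri 12:00] → overlapped-by → no.
load_test [Tue 12:00, Fri 07:00] → overlapped-by → no.
reindex [Wed 23:00, Sat 23:00] → overlapped-by → no.
retro [Fri 22:00, Sat 11:00] → after → yes.
soundcheck [Thu 07:00, Sun 02:00] → met-by → no.
standup [Tue 06:00, Tue 10:00] → during → no.
sync_call [Thu 09:00, Fri 17:00] → after → yes.
Result: retro, sync_call.

retro, sync_call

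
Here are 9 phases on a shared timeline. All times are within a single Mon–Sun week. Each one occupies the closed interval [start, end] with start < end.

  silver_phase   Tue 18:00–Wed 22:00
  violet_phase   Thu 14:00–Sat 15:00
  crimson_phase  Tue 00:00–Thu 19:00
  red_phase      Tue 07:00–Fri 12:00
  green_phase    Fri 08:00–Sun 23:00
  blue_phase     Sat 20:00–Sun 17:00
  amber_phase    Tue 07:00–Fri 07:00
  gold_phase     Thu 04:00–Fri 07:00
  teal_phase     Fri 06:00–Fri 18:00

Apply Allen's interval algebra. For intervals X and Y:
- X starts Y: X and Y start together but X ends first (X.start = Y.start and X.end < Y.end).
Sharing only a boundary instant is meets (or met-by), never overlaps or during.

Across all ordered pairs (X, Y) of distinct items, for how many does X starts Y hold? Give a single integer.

1

Checking all 72 ordered pairs for relation 'starts'; matching pairs in alphabetical order:
(amber_phase, red_phase): amber_phase starts red_phase ✓
Count: 1.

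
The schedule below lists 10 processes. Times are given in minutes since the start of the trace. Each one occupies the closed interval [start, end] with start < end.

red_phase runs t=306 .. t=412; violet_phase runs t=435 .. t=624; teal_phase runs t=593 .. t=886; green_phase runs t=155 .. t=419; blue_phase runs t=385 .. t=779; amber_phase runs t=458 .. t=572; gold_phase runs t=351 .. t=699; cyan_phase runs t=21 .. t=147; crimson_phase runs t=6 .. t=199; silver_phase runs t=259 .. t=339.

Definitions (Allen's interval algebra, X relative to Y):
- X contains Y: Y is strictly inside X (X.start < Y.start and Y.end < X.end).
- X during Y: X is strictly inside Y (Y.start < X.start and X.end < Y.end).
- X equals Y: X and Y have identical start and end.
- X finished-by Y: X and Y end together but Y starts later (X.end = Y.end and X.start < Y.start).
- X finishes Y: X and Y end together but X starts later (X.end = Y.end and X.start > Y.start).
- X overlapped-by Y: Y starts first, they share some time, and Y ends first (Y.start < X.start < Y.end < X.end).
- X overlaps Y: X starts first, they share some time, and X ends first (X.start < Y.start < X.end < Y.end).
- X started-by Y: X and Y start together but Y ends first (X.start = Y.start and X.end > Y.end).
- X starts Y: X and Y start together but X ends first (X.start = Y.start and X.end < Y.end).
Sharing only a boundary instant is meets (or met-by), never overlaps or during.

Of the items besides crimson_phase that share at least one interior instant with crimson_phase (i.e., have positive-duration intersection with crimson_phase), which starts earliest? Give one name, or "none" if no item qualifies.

cyan_phase

Target crimson_phase = [t=6, t=199].
amber_phase [t=458, t=572] → after → excluded.
blue_phase [t=385, t=779] → after → excluded.
cyan_phase [t=21, t=147] → during → candidate.
gold_phase [t=351, t=699] → after → excluded.
green_phase [t=155, t=419] → overlapped-by → candidate.
red_phase [t=306, t=412] → after → excluded.
silver_phase [t=259, t=339] → after → excluded.
teal_phase [t=593, t=886] → after → excluded.
violet_phase [t=435, t=624] → after → excluded.
Among candidates, earliest start is t=21 → cyan_phase.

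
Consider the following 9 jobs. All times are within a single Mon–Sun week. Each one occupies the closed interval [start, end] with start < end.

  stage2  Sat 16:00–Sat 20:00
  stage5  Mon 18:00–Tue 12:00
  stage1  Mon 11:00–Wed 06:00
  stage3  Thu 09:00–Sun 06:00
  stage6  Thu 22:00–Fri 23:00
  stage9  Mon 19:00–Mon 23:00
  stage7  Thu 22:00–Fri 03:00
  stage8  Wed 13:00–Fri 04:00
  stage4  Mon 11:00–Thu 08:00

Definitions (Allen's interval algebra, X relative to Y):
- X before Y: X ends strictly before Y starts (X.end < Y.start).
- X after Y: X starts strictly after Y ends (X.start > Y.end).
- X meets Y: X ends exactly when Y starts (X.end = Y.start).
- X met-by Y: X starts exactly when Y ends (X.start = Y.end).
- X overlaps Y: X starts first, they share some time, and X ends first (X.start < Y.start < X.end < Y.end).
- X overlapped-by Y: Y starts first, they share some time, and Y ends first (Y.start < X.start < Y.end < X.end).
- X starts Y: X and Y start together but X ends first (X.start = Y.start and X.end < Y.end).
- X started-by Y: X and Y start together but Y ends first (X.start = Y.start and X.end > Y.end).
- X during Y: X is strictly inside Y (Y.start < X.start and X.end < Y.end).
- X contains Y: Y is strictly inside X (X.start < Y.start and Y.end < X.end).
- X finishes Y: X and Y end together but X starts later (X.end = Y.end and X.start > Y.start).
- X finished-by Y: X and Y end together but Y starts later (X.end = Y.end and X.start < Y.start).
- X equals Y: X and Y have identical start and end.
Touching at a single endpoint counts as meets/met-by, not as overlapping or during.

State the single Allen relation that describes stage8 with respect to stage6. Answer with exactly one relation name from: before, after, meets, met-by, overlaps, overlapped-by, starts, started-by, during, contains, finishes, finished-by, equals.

overlaps

stage8 = [Wed 13:00, Fri 04:00]; stage6 = [Thu 22:00, Fri 23:00].
Compare endpoints: stage8.start < stage6.start, stage8.start < stage6.end, stage8.end > stage6.start, stage8.end < stage6.end.
That pattern is 'overlaps'.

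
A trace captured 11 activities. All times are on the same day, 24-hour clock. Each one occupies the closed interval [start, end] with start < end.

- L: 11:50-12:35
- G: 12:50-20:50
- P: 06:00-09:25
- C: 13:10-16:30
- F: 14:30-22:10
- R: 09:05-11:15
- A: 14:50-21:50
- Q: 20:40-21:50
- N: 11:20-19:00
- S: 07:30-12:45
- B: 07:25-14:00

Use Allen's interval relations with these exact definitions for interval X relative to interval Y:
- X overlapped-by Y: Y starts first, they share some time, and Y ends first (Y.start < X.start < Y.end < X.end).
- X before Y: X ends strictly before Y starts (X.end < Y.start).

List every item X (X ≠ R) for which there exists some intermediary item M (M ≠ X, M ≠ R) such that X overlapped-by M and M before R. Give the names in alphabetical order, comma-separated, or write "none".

none

Target R = [09:05, 11:15].
Intermediaries M with M before R: none.
Union: none.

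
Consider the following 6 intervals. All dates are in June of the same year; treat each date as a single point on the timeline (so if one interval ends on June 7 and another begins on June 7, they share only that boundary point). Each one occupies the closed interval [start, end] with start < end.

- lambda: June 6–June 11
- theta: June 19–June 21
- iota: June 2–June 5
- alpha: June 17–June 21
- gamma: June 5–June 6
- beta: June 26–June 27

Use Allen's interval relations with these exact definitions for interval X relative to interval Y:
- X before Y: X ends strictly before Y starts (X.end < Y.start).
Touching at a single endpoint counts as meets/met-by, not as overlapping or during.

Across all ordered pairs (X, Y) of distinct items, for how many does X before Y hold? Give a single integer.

Checking all 30 ordered pairs for relation 'before'; matching pairs in alphabetical order:
(alpha, beta): alpha before beta ✓
(gamma, alpha): gamma before alpha ✓
(gamma, beta): gamma before beta ✓
(gamma, theta): gamma before theta ✓
(iota, alpha): iota before alpha ✓
(iota, beta): iota before beta ✓
(iota, lambda): iota before lambda ✓
(iota, theta): iota before theta ✓
(lambda, alpha): lambda before alpha ✓
(lambda, beta): lambda before beta ✓
(lambda, theta): lambda before theta ✓
(theta, beta): theta before beta ✓
Count: 12.

12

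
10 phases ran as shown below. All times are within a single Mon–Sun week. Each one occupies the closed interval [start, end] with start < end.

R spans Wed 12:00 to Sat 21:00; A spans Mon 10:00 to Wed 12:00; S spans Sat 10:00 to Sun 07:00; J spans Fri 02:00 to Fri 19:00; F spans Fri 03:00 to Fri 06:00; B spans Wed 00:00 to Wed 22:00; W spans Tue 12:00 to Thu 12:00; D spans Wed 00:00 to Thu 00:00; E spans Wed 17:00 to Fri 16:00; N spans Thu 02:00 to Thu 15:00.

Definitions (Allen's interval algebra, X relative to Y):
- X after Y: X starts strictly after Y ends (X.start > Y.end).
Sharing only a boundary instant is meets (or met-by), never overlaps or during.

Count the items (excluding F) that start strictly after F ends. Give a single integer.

1

Target F = [Fri 03:00, Fri 06:00].
A [Mon 10:00, Wed 12:00] → before → no.
B [Wed 00:00, Wed 22:00] → before → no.
D [Wed 00:00, Thu 00:00] → before → no.
E [Wed 17:00, Fri 16:00] → contains → no.
J [Fri 02:00, Fri 19:00] → contains → no.
N [Thu 02:00, Thu 15:00] → before → no.
R [Wed 12:00, Sat 21:00] → contains → no.
S [Sat 10:00, Sun 07:00] → after → counts.
W [Tue 12:00, Thu 12:00] → before → no.
Total: 1.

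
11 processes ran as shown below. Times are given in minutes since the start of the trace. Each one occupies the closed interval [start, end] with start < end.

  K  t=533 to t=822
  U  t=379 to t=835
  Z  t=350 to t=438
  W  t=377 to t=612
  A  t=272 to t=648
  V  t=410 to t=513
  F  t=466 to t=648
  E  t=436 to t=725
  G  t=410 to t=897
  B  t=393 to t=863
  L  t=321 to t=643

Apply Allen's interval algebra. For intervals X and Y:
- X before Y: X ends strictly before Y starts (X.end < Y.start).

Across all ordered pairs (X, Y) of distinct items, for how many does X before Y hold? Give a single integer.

3

Checking all 110 ordered pairs for relation 'before'; matching pairs in alphabetical order:
(V, K): V before K ✓
(Z, F): Z before F ✓
(Z, K): Z before K ✓
Count: 3.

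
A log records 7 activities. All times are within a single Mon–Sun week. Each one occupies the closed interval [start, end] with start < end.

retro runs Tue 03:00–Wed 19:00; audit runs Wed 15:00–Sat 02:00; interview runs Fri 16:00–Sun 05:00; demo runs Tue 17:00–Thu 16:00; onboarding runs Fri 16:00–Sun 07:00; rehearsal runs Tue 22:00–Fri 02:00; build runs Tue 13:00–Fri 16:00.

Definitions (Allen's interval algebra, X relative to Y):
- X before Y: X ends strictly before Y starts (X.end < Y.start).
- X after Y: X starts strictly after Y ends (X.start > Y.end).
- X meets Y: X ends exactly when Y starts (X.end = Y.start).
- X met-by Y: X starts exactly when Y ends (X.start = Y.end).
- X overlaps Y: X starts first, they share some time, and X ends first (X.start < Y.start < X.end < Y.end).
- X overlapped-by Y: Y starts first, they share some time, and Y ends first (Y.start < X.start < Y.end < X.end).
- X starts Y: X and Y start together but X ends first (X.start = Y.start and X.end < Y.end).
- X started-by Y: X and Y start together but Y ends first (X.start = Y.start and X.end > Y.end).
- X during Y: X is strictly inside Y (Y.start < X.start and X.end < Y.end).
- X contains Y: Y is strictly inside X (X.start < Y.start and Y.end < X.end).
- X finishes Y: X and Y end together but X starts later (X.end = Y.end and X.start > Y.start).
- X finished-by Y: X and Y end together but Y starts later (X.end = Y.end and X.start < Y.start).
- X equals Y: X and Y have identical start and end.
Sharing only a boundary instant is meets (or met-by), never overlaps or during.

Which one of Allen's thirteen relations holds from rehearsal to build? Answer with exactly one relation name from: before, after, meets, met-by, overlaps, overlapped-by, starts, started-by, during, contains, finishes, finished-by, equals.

during

rehearsal = [Tue 22:00, Fri 02:00]; build = [Tue 13:00, Fri 16:00].
Compare endpoints: rehearsal.start > build.start, rehearsal.start < build.end, rehearsal.end > build.start, rehearsal.end < build.end.
That pattern is 'during'.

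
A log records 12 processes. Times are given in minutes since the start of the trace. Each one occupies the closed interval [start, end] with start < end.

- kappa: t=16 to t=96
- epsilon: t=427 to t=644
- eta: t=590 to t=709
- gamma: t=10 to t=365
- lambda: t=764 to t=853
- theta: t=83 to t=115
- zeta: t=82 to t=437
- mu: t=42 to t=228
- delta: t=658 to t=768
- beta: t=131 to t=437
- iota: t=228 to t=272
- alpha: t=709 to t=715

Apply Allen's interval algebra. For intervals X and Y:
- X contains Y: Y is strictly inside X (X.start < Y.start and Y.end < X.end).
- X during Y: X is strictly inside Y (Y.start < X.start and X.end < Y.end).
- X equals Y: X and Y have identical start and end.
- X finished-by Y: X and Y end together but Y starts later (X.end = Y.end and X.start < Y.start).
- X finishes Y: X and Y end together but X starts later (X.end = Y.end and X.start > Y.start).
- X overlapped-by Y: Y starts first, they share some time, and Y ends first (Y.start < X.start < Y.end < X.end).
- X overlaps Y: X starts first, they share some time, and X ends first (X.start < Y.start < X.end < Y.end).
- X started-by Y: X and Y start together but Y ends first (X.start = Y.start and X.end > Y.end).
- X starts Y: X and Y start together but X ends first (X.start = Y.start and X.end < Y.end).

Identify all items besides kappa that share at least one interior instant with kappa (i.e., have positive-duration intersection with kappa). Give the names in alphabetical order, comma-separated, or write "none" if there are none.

Target kappa = [t=16, t=96].
alpha [t=709, t=715] → after → no.
beta [t=131, t=437] → after → no.
delta [t=658, t=768] → after → no.
epsilon [t=427, t=644] → after → no.
eta [t=590, t=709] → after → no.
gamma [t=10, t=365] → contains → yes.
iota [t=228, t=272] → after → no.
lambda [t=764, t=853] → after → no.
mu [t=42, t=228] → overlapped-by → yes.
theta [t=83, t=115] → overlapped-by → yes.
zeta [t=82, t=437] → overlapped-by → yes.
Result: gamma, mu, theta, zeta.

gamma, mu, theta, zeta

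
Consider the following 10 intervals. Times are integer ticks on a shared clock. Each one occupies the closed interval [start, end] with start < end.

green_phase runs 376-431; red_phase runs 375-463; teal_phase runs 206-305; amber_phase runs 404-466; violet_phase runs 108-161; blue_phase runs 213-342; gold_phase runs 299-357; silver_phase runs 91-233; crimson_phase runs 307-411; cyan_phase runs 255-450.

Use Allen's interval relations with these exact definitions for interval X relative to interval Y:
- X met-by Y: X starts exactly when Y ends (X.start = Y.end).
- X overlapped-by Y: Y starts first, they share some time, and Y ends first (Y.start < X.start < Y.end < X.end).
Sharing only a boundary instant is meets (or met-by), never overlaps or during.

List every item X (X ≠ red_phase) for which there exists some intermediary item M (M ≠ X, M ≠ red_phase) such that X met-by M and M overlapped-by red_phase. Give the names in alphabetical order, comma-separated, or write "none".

Target red_phase = [375, 463].
Intermediaries M with M overlapped-by red_phase: amber_phase.
Via amber_phase — items with X met-by amber_phase: none.
Union: none.

none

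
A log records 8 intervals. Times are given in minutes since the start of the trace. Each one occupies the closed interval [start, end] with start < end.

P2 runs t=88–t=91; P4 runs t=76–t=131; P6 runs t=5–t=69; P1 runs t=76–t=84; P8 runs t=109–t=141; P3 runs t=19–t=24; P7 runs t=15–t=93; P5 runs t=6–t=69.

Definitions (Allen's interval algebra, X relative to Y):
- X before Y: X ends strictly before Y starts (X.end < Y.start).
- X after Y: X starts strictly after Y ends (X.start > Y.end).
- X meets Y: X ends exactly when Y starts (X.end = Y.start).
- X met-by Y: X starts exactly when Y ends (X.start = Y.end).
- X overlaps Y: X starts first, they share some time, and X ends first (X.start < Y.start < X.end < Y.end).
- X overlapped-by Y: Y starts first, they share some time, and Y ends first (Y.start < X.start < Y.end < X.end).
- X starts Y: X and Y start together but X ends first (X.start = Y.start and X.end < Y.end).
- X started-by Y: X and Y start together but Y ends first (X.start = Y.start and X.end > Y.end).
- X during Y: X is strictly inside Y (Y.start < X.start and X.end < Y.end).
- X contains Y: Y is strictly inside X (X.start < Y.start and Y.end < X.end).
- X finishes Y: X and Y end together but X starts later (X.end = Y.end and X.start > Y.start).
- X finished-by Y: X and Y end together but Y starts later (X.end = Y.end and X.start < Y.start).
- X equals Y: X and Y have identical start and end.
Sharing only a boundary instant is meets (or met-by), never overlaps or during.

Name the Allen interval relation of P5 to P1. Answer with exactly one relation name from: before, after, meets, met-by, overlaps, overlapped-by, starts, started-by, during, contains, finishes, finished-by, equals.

P5 = [t=6, t=69]; P1 = [t=76, t=84].
Compare endpoints: P5.start < P1.start, P5.start < P1.end, P5.end < P1.start, P5.end < P1.end.
That pattern is 'before'.

before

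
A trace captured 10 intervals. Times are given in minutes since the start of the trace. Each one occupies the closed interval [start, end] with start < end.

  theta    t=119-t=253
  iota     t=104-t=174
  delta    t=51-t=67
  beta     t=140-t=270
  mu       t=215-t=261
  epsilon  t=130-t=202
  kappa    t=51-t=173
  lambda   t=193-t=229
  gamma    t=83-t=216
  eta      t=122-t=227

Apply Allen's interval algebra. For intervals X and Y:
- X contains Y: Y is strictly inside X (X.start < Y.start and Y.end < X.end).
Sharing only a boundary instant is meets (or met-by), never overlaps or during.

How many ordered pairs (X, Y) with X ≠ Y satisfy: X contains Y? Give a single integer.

Checking all 90 ordered pairs for relation 'contains'; matching pairs in alphabetical order:
(beta, lambda): beta contains lambda ✓
(beta, mu): beta contains mu ✓
(eta, epsilon): eta contains epsilon ✓
(gamma, epsilon): gamma contains epsilon ✓
(gamma, iota): gamma contains iota ✓
(theta, epsilon): theta contains epsilon ✓
(theta, eta): theta contains eta ✓
(theta, lambda): theta contains lambda ✓
Count: 8.

8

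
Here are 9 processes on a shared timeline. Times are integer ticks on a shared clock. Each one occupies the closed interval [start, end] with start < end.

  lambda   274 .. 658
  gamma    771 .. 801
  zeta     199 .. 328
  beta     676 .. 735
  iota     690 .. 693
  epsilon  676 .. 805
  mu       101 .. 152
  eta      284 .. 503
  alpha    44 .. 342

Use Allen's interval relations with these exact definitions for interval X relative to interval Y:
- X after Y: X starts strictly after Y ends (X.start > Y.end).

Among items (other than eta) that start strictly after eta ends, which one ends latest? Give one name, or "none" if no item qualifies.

epsilon

Target eta = [284, 503].
alpha [44, 342] → overlaps → excluded.
beta [676, 735] → after → candidate.
epsilon [676, 805] → after → candidate.
gamma [771, 801] → after → candidate.
iota [690, 693] → after → candidate.
lambda [274, 658] → contains → excluded.
mu [101, 152] → before → excluded.
zeta [199, 328] → overlaps → excluded.
Among candidates, latest end is 805 → epsilon.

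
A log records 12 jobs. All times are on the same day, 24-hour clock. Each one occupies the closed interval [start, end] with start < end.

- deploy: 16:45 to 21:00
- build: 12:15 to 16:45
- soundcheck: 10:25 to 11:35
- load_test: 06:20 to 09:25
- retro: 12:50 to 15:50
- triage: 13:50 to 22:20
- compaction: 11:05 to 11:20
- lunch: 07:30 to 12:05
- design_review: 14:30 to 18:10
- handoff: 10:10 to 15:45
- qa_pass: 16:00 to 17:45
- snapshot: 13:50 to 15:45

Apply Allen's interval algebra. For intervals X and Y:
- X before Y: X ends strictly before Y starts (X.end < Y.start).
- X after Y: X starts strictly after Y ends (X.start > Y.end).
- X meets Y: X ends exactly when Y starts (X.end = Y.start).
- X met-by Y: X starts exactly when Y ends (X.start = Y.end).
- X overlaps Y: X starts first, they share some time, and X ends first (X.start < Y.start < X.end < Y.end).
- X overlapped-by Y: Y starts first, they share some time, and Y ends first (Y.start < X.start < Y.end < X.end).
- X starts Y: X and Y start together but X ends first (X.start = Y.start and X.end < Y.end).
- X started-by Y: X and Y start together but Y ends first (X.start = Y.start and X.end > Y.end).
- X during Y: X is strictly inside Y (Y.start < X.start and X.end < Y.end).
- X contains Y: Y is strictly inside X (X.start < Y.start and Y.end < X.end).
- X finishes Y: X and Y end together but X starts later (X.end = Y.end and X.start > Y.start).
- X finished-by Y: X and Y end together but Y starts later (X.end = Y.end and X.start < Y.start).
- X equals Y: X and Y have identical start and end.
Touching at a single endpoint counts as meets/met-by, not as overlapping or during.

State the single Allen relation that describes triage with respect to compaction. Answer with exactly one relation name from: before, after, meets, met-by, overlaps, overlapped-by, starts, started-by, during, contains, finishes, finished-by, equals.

after

triage = [13:50, 22:20]; compaction = [11:05, 11:20].
Compare endpoints: triage.start > compaction.start, triage.start > compaction.end, triage.end > compaction.start, triage.end > compaction.end.
That pattern is 'after'.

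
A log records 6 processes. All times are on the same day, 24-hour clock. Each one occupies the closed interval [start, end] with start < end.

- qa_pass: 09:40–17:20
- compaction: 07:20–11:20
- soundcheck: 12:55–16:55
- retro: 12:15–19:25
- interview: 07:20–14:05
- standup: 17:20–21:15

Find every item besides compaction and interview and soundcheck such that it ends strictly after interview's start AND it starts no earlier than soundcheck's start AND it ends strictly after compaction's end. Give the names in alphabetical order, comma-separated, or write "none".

standup

Conditions: its end is strictly after interview's start (X.end > 07:20) AND its start is no earlier than soundcheck's start (X.start >= 12:55) AND its end is strictly after compaction's end (X.end > 11:20).
qa_pass: end 17:20 > 07:20? ✓; start 09:40 >= 12:55? ✗; end 17:20 > 11:20? ✓ → no.
retro: end 19:25 > 07:20? ✓; start 12:15 >= 12:55? ✗; end 19:25 > 11:20? ✓ → no.
standup: end 21:15 > 07:20? ✓; start 17:20 >= 12:55? ✓; end 21:15 > 11:20? ✓ → yes.
Result: standup.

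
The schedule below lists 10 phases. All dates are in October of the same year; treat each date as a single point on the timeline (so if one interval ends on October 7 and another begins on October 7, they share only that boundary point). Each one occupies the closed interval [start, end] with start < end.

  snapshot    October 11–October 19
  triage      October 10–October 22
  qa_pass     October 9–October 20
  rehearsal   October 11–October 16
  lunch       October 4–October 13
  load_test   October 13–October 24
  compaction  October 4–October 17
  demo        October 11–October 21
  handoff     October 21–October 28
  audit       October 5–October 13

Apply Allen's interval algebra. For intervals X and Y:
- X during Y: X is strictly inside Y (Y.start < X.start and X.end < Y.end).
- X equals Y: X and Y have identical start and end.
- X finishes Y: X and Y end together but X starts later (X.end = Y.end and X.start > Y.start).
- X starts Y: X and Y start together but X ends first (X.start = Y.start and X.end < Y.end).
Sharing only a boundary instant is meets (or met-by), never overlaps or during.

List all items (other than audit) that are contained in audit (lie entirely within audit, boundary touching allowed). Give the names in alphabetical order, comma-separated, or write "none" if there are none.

none

Target audit = [October 5, October 13].
compaction [October 4, October 17] → contains → no.
demo [October 11, October 21] → overlapped-by → no.
handoff [October 21, October 28] → after → no.
load_test [October 13, October 24] → met-by → no.
lunch [October 4, October 13] → finished-by → no.
qa_pass [October 9, October 20] → overlapped-by → no.
rehearsal [October 11, October 16] → overlapped-by → no.
snapshot [October 11, October 19] → overlapped-by → no.
triage [October 10, October 22] → overlapped-by → no.
Result: none.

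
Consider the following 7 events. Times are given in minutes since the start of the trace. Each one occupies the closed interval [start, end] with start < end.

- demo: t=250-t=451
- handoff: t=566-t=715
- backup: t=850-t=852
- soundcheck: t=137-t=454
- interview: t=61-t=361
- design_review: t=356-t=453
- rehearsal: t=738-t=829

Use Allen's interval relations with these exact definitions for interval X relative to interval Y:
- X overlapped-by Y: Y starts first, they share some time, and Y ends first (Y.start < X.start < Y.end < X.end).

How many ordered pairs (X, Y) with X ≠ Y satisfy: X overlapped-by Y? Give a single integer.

4

Checking all 42 ordered pairs for relation 'overlapped-by'; matching pairs in alphabetical order:
(demo, interview): demo overlapped-by interview ✓
(design_review, demo): design_review overlapped-by demo ✓
(design_review, interview): design_review overlapped-by interview ✓
(soundcheck, interview): soundcheck overlapped-by interview ✓
Count: 4.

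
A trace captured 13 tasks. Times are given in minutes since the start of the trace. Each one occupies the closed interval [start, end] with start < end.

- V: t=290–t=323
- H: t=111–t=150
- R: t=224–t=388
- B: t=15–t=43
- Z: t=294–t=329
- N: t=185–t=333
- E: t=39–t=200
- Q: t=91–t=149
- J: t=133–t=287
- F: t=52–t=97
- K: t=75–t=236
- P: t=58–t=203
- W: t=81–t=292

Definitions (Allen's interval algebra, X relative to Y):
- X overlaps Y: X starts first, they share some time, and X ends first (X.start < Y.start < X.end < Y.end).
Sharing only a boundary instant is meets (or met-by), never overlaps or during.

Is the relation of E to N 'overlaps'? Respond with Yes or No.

Yes

E = [t=39, t=200], N = [t=185, t=333].
Actual relation of E to N: overlaps.
Asked whether 'overlaps' holds → Yes.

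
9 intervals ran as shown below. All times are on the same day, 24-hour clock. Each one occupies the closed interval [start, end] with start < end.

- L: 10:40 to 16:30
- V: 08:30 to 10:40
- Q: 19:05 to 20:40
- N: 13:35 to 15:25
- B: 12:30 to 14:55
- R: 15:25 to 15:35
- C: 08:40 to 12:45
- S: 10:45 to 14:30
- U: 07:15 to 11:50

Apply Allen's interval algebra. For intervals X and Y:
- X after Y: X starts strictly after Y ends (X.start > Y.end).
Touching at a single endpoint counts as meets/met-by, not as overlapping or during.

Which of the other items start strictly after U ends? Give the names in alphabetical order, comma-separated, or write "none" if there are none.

B, N, Q, R

Target U = [07:15, 11:50].
B [12:30, 14:55] → after → yes.
C [08:40, 12:45] → overlapped-by → no.
L [10:40, 16:30] → overlapped-by → no.
N [13:35, 15:25] → after → yes.
Q [19:05, 20:40] → after → yes.
R [15:25, 15:35] → after → yes.
S [10:45, 14:30] → overlapped-by → no.
V [08:30, 10:40] → during → no.
Result: B, N, Q, R.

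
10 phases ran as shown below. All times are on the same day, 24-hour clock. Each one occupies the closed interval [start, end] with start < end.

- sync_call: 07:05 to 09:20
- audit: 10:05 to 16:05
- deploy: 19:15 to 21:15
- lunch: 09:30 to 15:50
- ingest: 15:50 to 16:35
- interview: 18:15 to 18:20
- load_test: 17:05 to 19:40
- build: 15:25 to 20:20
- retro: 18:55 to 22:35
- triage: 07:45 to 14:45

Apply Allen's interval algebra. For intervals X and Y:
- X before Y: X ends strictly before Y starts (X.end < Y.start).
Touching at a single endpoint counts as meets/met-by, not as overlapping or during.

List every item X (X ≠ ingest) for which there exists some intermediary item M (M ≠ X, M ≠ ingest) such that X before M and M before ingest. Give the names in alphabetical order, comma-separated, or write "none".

Target ingest = [15:50, 16:35].
Intermediaries M with M before ingest: sync_call, triage.
Via sync_call — items with X before sync_call: none.
Via triage — items with X before triage: none.
Union: none.

none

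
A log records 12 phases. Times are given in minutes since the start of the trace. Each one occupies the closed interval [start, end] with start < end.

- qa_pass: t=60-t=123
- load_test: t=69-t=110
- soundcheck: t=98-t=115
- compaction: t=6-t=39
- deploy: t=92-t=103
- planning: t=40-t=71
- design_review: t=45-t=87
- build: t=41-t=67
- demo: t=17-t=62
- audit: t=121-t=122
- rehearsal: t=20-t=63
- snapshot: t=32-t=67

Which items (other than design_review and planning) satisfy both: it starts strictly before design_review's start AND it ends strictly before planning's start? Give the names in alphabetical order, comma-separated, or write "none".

compaction

Conditions: its start is strictly before design_review's start (X.start < t=45) AND its end is strictly before planning's start (X.end < t=40).
audit: start t=121 < t=45? ✗; end t=122 < t=40? ✗ → no.
build: start t=41 < t=45? ✓; end t=67 < t=40? ✗ → no.
compaction: start t=6 < t=45? ✓; end t=39 < t=40? ✓ → yes.
demo: start t=17 < t=45? ✓; end t=62 < t=40? ✗ → no.
deploy: start t=92 < t=45? ✗; end t=103 < t=40? ✗ → no.
load_test: start t=69 < t=45? ✗; end t=110 < t=40? ✗ → no.
qa_pass: start t=60 < t=45? ✗; end t=123 < t=40? ✗ → no.
rehearsal: start t=20 < t=45? ✓; end t=63 < t=40? ✗ → no.
snapshot: start t=32 < t=45? ✓; end t=67 < t=40? ✗ → no.
soundcheck: start t=98 < t=45? ✗; end t=115 < t=40? ✗ → no.
Result: compaction.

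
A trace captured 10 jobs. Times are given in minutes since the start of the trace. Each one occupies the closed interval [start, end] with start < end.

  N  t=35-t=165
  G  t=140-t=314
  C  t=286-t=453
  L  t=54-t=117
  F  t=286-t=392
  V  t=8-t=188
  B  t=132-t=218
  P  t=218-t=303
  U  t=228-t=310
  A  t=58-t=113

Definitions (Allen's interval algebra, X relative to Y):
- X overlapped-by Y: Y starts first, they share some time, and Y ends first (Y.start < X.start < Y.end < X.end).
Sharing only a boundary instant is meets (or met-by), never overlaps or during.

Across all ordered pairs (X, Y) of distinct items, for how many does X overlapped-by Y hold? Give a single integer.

Checking all 90 ordered pairs for relation 'overlapped-by'; matching pairs in alphabetical order:
(B, N): B overlapped-by N ✓
(B, V): B overlapped-by V ✓
(C, G): C overlapped-by G ✓
(C, P): C overlapped-by P ✓
(C, U): C overlapped-by U ✓
(F, G): F overlapped-by G ✓
(F, P): F overlapped-by P ✓
(F, U): F overlapped-by U ✓
(G, B): G overlapped-by B ✓
(G, N): G overlapped-by N ✓
(G, V): G overlapped-by V ✓
(U, P): U overlapped-by P ✓
Count: 12.

12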